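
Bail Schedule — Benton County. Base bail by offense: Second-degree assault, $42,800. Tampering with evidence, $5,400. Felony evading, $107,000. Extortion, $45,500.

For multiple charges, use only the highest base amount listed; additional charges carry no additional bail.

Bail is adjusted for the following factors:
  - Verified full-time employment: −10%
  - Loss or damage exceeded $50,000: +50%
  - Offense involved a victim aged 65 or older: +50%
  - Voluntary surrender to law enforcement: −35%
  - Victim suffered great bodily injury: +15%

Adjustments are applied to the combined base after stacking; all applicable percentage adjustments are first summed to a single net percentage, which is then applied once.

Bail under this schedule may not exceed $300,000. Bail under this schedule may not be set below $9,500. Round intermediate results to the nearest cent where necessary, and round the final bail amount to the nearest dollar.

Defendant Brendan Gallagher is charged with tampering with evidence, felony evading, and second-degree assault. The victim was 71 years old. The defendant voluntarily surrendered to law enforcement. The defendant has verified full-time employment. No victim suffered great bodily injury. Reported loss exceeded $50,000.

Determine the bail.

$165,850

Base amounts from the schedule: tampering with evidence $5,400; felony evading $107,000; second-degree assault $42,800.
Stacking rule: use the highest base only. Highest is felony evading at $107,000. Combined base = $107,000.
Net percentage adjustment: −10% +50% +50% −35% = +55%. $107,000 × 1.55 = $165,850.
$165,850 is within the $300,000 maximum.
$165,850 is at or above the $9,500 minimum.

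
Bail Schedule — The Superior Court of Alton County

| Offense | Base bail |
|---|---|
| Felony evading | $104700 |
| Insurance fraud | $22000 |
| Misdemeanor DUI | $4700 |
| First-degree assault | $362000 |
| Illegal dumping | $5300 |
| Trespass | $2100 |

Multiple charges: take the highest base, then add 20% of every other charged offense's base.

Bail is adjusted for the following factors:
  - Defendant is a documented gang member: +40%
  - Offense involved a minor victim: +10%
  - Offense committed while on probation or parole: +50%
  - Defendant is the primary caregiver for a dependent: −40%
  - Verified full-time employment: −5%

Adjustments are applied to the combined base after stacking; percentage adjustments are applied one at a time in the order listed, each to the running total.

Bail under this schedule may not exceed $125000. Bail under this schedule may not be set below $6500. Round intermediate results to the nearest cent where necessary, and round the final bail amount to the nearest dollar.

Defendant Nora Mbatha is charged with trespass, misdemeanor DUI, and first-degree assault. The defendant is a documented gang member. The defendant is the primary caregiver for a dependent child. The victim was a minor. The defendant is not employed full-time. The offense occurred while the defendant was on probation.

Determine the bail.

$125000

Base amounts from the schedule: trespass $2100; misdemeanor DUI $4700; first-degree assault $362000.
Stacking rule: highest base plus 20% of each additional charge. Highest is first-degree assault at $362000. Additional: $2100 × 20% = $420; $4700 × 20% = $940. Combined base = $362000 + $1360 = $363360.
Defendant is a documented gang member (+40%): $363360 × 1.4 = $508704.
Offense involved a minor victim (+10%): $508704 × 1.1 = $559574.40.
Offense committed while on probation or parole (+50%): $559574.40 × 1.5 = $839361.60.
Defendant is the primary caregiver for a dependent (−40%): $839361.60 × 0.6 = $503616.96.
Result $503616.96 exceeds the maximum of $125000; bail is capped at $125000.
$125000 is at or above the $6500 minimum.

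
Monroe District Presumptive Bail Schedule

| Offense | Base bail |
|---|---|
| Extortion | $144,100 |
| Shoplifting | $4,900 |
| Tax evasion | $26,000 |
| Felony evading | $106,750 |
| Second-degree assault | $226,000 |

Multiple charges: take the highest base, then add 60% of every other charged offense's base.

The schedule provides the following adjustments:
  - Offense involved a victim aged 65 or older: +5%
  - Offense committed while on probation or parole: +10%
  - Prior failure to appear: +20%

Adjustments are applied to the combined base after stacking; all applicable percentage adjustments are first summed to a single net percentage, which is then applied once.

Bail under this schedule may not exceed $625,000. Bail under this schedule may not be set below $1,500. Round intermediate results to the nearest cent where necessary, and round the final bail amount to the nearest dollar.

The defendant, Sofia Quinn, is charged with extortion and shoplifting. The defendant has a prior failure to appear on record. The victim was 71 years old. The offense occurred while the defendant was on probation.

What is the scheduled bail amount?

$198,504

Base amounts from the schedule: extortion $144,100; shoplifting $4,900.
Stacking rule: highest base plus 60% of each additional charge. Highest is extortion at $144,100. Additional: $4,900 × 60% = $2,940. Combined base = $144,100 + $2,940 = $147,040.
Net percentage adjustment: +5% +10% +20% = +35%. $147,040 × 1.35 = $198,504.
$198,504 is within the $625,000 maximum.
$198,504 is at or above the $1,500 minimum.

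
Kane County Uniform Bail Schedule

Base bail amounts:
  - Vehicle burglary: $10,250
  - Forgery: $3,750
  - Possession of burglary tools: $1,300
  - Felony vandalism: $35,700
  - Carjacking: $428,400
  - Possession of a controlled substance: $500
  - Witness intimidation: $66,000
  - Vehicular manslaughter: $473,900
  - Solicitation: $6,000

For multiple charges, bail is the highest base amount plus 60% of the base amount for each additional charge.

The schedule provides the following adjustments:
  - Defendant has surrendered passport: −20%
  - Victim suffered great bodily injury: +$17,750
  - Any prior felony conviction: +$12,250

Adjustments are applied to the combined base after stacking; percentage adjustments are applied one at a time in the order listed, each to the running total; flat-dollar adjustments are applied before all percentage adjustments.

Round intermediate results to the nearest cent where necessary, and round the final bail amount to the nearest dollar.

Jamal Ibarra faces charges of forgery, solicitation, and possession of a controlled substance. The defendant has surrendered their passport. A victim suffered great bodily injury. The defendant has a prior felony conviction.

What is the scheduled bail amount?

$30,840

Base amounts from the schedule: forgery $3,750; solicitation $6,000; possession of a controlled substance $500.
Stacking rule: highest base plus 60% of each additional charge. Highest is solicitation at $6,000. Additional: $3,750 × 60% = $2,250; $500 × 60% = $300. Combined base = $6,000 + $2,550 = $8,550.
Victim suffered great bodily injury (+$17,750 flat): $8,550 + $17,750 = $26,300.
Any prior felony conviction (+$12,250 flat): $26,300 + $12,250 = $38,550.
Defendant has surrendered passport (−20%): $38,550 × 0.8 = $30,840.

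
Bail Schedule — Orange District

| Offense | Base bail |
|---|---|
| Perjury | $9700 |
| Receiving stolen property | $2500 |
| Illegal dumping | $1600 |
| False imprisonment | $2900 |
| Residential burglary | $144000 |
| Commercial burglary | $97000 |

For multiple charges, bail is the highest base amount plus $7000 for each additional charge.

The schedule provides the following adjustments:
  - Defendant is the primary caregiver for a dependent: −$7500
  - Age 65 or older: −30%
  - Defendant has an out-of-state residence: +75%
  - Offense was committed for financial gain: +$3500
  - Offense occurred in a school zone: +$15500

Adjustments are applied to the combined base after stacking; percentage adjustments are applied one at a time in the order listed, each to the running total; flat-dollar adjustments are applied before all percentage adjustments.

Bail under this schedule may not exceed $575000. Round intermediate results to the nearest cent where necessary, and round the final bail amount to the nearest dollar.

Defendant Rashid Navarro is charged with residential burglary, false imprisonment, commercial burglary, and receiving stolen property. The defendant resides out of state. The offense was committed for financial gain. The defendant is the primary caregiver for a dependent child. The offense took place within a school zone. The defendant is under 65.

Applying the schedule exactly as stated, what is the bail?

Base amounts from the schedule: residential burglary $144000; false imprisonment $2900; commercial burglary $97000; receiving stolen property $2500.
Stacking rule: highest base plus $7000 per additional charge. Highest is residential burglary at $144000; 3 additional charges → +$21000. Combined base = $165000.
Defendant is the primary caregiver for a dependent (−$7500 flat): $165000 − $7500 = $157500.
Offense was committed for financial gain (+$3500 flat): $157500 + $3500 = $161000.
Offense occurred in a school zone (+$15500 flat): $161000 + $15500 = $176500.
Defendant has an out-of-state residence (+75%): $176500 × 1.75 = $308875.
$308875 is within the $575000 maximum.

$308875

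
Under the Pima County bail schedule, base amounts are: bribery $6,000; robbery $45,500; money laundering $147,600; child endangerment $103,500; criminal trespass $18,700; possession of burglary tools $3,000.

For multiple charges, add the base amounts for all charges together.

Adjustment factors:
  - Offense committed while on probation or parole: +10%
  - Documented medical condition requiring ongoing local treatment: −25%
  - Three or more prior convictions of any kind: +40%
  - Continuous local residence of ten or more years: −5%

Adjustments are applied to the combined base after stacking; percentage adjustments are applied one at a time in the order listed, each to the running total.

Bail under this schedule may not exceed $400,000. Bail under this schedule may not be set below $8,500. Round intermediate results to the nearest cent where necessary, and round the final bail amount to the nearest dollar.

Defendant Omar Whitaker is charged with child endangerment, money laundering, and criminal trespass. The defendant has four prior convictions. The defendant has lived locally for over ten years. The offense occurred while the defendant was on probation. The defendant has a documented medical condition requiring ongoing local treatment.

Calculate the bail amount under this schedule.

$296,038

Base amounts from the schedule: child endangerment $103,500; money laundering $147,600; criminal trespass $18,700.
Stacking rule: sum of all bases. $103,500 + $147,600 + $18,700 = $269,800.
Offense committed while on probation or parole (+10%): $269,800 × 1.1 = $296,780.
Documented medical condition requiring ongoing local treatment (−25%): $296,780 × 0.75 = $222,585.
Three or more prior convictions of any kind (+40%): $222,585 × 1.4 = $311,619.
Continuous local residence of ten or more years (−5%): $311,619 × 0.95 = $296,038.05.
$296,038.05 is within the $400,000 maximum.
$296,038.05 is at or above the $8,500 minimum.
Rounded to the nearest dollar: $296,038.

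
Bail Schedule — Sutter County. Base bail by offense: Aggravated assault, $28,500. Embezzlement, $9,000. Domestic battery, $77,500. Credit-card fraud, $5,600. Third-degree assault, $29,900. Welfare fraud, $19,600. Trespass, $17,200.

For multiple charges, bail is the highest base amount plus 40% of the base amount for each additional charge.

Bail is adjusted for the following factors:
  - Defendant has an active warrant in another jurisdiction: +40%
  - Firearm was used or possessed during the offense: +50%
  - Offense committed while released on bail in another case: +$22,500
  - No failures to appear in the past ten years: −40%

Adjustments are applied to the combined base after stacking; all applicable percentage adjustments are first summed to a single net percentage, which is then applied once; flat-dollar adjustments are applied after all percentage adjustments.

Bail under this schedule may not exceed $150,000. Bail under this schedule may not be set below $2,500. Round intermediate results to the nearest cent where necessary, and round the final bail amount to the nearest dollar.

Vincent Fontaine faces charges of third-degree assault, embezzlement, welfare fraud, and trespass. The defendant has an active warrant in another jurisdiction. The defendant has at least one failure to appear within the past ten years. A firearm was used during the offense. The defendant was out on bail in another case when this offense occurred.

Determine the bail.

Base amounts from the schedule: third-degree assault $29,900; embezzlement $9,000; welfare fraud $19,600; trespass $17,200.
Stacking rule: highest base plus 40% of each additional charge. Highest is third-degree assault at $29,900. Additional: $9,000 × 40% = $3,600; $19,600 × 40% = $7,840; $17,200 × 40% = $6,880. Combined base = $29,900 + $18,320 = $48,220.
Net percentage adjustment: +40% +50% = +90%. $48,220 × 1.9 = $91,618.
Offense committed while released on bail in another case (+$22,500 flat): $91,618 + $22,500 = $114,118.
$114,118 is within the $150,000 maximum.
$114,118 is at or above the $2,500 minimum.

$114,118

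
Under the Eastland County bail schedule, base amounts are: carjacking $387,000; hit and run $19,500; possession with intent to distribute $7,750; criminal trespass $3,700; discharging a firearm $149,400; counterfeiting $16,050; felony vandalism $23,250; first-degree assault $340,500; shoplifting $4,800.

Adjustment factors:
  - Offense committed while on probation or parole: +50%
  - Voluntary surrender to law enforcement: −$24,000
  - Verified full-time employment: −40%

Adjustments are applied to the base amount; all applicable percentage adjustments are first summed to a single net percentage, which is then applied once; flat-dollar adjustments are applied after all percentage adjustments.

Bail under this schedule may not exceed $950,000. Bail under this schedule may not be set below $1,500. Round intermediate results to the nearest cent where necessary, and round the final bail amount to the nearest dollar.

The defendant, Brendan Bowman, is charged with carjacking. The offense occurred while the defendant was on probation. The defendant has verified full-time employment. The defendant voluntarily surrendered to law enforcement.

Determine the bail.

Base amounts from the schedule: carjacking $387,000.
Single charge. Combined base = $387,000.
Net percentage adjustment: +50% −40% = +10%. $387,000 × 1.1 = $425,700.
Voluntary surrender to law enforcement (−$24,000 flat): $425,700 − $24,000 = $401,700.
$401,700 is within the $950,000 maximum.
$401,700 is at or above the $1,500 minimum.

$401,700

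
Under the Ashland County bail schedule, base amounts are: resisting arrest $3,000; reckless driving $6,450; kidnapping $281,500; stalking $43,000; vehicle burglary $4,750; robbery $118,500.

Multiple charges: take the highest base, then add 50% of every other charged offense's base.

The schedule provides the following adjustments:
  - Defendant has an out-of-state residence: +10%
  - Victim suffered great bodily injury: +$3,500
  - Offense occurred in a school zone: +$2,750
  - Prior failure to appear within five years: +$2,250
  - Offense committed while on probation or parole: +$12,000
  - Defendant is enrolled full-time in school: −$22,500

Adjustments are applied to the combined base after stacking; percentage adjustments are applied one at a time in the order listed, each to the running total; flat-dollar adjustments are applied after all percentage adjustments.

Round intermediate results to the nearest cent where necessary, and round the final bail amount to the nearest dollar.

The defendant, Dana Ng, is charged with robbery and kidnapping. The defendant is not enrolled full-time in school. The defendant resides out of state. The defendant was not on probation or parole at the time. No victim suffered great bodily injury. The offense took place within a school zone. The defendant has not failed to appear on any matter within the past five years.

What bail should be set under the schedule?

Base amounts from the schedule: robbery $118,500; kidnapping $281,500.
Stacking rule: highest base plus 50% of each additional charge. Highest is kidnapping at $281,500. Additional: $118,500 × 50% = $59,250. Combined base = $281,500 + $59,250 = $340,750.
Defendant has an out-of-state residence (+10%): $340,750 × 1.1 = $374,825.
Offense occurred in a school zone (+$2,750 flat): $374,825 + $2,750 = $377,575.

$377,575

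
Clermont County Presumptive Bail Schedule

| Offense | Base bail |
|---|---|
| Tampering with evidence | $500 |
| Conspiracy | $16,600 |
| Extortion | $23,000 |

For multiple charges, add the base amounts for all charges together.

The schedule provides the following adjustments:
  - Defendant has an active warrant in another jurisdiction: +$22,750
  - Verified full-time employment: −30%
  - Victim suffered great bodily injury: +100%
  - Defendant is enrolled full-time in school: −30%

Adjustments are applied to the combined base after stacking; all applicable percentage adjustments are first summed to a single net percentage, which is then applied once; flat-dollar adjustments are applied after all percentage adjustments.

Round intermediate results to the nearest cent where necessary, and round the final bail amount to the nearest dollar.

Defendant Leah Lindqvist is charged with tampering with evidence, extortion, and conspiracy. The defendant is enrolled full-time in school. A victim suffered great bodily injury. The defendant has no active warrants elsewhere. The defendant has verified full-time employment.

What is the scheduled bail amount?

Base amounts from the schedule: tampering with evidence $500; extortion $23,000; conspiracy $16,600.
Stacking rule: sum of all bases. $500 + $23,000 + $16,600 = $40,100.
Net percentage adjustment: −30% +100% −30% = +40%. $40,100 × 1.4 = $56,140.

$56,140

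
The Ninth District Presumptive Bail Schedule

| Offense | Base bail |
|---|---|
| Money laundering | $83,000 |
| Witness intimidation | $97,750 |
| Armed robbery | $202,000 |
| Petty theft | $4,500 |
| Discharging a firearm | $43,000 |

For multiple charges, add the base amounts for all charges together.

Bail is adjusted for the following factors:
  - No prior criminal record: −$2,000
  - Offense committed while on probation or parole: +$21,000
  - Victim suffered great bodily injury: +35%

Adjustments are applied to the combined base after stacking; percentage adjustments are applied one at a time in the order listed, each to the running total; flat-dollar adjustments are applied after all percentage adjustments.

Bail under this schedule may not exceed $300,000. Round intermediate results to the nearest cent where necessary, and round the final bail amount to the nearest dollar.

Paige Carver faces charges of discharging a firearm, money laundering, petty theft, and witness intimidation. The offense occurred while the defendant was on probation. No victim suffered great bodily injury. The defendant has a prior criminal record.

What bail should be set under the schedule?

$249,250

Base amounts from the schedule: discharging a firearm $43,000; money laundering $83,000; petty theft $4,500; witness intimidation $97,750.
Stacking rule: sum of all bases. $43,000 + $83,000 + $4,500 + $97,750 = $228,250.
Offense committed while on probation or parole (+$21,000 flat): $228,250 + $21,000 = $249,250.
$249,250 is within the $300,000 maximum.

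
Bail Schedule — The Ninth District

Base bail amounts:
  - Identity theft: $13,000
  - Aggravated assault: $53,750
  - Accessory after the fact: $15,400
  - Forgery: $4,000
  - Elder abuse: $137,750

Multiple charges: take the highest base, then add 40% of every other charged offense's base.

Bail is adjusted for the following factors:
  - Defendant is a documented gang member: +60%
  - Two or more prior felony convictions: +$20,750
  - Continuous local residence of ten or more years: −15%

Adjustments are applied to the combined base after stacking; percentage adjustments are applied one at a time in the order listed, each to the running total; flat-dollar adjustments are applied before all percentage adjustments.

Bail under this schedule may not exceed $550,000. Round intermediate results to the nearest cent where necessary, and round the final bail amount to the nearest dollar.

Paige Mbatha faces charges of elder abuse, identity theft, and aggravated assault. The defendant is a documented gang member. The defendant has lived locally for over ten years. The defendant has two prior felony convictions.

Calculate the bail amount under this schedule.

$251,872

Base amounts from the schedule: elder abuse $137,750; identity theft $13,000; aggravated assault $53,750.
Stacking rule: highest base plus 40% of each additional charge. Highest is elder abuse at $137,750. Additional: $13,000 × 40% = $5,200; $53,750 × 40% = $21,500. Combined base = $137,750 + $26,700 = $164,450.
Two or more prior felony convictions (+$20,750 flat): $164,450 + $20,750 = $185,200.
Defendant is a documented gang member (+60%): $185,200 × 1.6 = $296,320.
Continuous local residence of ten or more years (−15%): $296,320 × 0.85 = $251,872.
$251,872 is within the $550,000 maximum.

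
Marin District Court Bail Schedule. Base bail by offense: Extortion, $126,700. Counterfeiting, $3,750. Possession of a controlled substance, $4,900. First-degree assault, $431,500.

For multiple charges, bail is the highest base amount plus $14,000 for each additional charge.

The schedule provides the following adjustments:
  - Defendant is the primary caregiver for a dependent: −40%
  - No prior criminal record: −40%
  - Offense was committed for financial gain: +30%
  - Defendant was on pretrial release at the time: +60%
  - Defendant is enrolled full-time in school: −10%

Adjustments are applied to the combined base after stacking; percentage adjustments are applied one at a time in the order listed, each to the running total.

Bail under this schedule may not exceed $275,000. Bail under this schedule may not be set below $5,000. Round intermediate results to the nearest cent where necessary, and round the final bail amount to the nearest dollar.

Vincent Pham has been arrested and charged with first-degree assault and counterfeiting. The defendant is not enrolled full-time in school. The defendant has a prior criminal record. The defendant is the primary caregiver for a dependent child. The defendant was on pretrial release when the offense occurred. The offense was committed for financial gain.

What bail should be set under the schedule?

Base amounts from the schedule: first-degree assault $431,500; counterfeiting $3,750.
Stacking rule: highest base plus $14,000 per additional charge. Highest is first-degree assault at $431,500; 1 additional charge → +$14,000. Combined base = $445,500.
Defendant is the primary caregiver for a dependent (−40%): $445,500 × 0.6 = $267,300.
Offense was committed for financial gain (+30%): $267,300 × 1.3 = $347,490.
Defendant was on pretrial release at the time (+60%): $347,490 × 1.6 = $555,984.
Result $555,984 exceeds the maximum of $275,000; bail is capped at $275,000.
$275,000 is at or above the $5,000 minimum.

$275,000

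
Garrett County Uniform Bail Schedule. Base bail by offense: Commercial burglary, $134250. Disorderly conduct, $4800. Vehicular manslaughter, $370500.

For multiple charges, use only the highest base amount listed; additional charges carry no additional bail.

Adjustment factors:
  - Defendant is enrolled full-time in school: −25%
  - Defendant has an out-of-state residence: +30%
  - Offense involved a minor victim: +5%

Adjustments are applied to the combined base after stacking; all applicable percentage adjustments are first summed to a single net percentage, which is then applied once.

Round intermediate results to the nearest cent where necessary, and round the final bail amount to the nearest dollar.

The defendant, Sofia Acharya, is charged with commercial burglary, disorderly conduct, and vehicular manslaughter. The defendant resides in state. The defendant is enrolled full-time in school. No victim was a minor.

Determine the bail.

Base amounts from the schedule: commercial burglary $134250; disorderly conduct $4800; vehicular manslaughter $370500.
Stacking rule: use the highest base only. Highest is vehicular manslaughter at $370500. Combined base = $370500.
Defendant is enrolled full-time in school (−25%): $370500 × 0.75 = $277875.

$277875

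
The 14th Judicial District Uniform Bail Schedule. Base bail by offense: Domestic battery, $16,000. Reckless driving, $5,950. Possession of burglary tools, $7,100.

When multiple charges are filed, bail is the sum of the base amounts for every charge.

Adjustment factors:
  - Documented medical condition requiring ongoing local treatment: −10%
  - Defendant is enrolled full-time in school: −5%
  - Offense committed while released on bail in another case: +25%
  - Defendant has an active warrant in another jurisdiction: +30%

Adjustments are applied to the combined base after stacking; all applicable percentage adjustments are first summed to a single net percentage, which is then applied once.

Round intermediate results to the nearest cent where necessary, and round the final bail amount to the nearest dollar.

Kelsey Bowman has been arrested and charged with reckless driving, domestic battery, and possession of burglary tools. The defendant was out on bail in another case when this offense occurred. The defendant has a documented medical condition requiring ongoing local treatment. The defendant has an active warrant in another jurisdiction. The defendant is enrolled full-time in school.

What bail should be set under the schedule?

Base amounts from the schedule: reckless driving $5,950; domestic battery $16,000; possession of burglary tools $7,100.
Stacking rule: sum of all bases. $5,950 + $16,000 + $7,100 = $29,050.
Net percentage adjustment: −10% −5% +25% +30% = +40%. $29,050 × 1.4 = $40,670.

$40,670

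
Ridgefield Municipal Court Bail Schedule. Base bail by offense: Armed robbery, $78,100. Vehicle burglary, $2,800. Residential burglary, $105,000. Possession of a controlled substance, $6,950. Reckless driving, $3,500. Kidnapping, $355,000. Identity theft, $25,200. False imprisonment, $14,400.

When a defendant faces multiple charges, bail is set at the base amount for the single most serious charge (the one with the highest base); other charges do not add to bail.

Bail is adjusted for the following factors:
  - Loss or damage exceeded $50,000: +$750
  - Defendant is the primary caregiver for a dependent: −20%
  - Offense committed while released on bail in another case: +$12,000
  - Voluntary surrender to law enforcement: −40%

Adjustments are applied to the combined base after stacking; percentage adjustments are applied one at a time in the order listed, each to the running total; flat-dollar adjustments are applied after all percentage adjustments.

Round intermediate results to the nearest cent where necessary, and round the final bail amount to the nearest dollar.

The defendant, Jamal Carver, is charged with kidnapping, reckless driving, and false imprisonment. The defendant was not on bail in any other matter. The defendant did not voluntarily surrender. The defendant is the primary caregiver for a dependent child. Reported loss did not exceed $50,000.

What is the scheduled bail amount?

Base amounts from the schedule: kidnapping $355,000; reckless driving $3,500; false imprisonment $14,400.
Stacking rule: use the highest base only. Highest is kidnapping at $355,000. Combined base = $355,000.
Defendant is the primary caregiver for a dependent (−20%): $355,000 × 0.8 = $284,000.

$284,000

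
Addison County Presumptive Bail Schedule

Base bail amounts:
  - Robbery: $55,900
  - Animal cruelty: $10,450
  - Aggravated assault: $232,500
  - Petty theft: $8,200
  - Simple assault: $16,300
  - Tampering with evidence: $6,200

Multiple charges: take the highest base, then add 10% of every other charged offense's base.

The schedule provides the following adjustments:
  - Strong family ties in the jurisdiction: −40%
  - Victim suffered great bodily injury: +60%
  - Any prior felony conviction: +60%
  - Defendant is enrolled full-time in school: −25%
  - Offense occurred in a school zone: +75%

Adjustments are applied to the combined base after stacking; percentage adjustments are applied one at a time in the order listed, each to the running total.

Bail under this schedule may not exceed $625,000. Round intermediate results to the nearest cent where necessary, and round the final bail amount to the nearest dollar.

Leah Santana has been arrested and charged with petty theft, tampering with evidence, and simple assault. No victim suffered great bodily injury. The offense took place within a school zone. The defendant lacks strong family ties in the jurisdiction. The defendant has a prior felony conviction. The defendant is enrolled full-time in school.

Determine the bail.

Base amounts from the schedule: petty theft $8,200; tampering with evidence $6,200; simple assault $16,300.
Stacking rule: highest base plus 10% of each additional charge. Highest is simple assault at $16,300. Additional: $8,200 × 10% = $820; $6,200 × 10% = $620. Combined base = $16,300 + $1,440 = $17,740.
Any prior felony conviction (+60%): $17,740 × 1.6 = $28,384.
Defendant is enrolled full-time in school (−25%): $28,384 × 0.75 = $21,288.
Offense occurred in a school zone (+75%): $21,288 × 1.75 = $37,254.
$37,254 is within the $625,000 maximum.

$37,254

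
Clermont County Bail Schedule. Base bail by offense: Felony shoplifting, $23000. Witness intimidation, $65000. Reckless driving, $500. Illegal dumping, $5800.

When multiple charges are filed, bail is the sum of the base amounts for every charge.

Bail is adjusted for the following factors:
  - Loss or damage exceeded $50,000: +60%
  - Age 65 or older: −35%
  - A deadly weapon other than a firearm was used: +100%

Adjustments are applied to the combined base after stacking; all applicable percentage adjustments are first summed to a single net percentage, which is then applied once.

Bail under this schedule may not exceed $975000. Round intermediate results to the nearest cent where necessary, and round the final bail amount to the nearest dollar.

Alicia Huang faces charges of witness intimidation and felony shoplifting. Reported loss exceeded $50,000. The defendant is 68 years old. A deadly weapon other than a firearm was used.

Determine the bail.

$198000

Base amounts from the schedule: witness intimidation $65000; felony shoplifting $23000.
Stacking rule: sum of all bases. $65000 + $23000 = $88000.
Net percentage adjustment: +60% −35% +100% = +125%. $88000 × 2.25 = $198000.
$198000 is within the $975000 maximum.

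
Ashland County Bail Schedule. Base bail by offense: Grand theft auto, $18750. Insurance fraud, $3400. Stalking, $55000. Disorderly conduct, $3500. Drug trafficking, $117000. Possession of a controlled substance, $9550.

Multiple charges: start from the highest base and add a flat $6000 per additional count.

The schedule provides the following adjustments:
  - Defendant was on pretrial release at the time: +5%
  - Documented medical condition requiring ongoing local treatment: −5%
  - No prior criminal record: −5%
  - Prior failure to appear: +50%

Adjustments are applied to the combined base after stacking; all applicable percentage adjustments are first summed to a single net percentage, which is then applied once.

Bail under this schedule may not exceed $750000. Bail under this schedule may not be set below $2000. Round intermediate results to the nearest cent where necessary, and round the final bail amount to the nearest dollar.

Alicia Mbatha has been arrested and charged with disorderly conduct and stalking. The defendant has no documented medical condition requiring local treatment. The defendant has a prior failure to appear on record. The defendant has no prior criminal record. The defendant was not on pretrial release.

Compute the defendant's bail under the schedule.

Base amounts from the schedule: disorderly conduct $3500; stalking $55000.
Stacking rule: highest base plus $6000 per additional charge. Highest is stalking at $55000; 1 additional charge → +$6000. Combined base = $61000.
Net percentage adjustment: −5% +50% = +45%. $61000 × 1.45 = $88450.
$88450 is within the $750000 maximum.
$88450 is at or above the $2000 minimum.

$88450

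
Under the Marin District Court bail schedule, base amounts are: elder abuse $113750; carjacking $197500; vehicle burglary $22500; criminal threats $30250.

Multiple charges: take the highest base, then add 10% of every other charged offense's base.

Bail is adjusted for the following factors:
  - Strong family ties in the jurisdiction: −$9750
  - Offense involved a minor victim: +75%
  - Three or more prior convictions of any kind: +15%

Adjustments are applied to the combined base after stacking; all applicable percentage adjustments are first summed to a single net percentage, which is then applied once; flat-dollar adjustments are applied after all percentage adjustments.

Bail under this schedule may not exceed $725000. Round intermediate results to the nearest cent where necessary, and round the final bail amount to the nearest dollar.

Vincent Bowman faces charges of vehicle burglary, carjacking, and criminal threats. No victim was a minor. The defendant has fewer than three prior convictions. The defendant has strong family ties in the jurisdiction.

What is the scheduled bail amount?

$193025

Base amounts from the schedule: vehicle burglary $22500; carjacking $197500; criminal threats $30250.
Stacking rule: highest base plus 10% of each additional charge. Highest is carjacking at $197500. Additional: $22500 × 10% = $2250; $30250 × 10% = $3025. Combined base = $197500 + $5275 = $202775.
Strong family ties in the jurisdiction (−$9750 flat): $202775 − $9750 = $193025.
$193025 is within the $725000 maximum.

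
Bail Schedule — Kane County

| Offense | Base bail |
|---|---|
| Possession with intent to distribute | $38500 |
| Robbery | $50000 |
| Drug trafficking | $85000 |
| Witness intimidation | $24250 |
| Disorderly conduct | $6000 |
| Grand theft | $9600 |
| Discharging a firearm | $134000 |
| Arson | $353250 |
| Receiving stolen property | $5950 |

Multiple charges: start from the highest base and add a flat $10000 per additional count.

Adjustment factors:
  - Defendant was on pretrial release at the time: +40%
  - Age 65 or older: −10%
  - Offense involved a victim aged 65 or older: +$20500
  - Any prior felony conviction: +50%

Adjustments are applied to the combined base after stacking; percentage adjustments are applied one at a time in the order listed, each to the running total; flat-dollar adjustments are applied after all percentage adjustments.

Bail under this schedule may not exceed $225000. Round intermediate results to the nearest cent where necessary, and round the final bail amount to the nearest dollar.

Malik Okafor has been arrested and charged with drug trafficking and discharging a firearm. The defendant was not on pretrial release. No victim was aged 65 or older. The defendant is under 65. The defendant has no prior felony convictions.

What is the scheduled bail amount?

$144000

Base amounts from the schedule: drug trafficking $85000; discharging a firearm $134000.
Stacking rule: highest base plus $10000 per additional charge. Highest is discharging a firearm at $134000; 1 additional charge → +$10000. Combined base = $144000.
No adjustment factors apply to this defendant.
$144000 is within the $225000 maximum.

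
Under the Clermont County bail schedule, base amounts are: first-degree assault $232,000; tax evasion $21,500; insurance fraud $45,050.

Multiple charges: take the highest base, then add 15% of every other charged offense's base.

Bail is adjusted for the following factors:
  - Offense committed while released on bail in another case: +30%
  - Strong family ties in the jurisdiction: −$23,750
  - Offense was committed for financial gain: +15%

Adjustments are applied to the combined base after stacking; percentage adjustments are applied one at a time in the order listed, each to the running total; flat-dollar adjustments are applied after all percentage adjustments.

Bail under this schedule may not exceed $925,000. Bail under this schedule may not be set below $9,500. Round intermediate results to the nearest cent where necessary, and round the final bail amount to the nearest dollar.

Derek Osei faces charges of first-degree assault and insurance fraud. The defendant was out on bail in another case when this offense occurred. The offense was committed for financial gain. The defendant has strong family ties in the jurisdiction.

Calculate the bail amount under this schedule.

Base amounts from the schedule: first-degree assault $232,000; insurance fraud $45,050.
Stacking rule: highest base plus 15% of each additional charge. Highest is first-degree assault at $232,000. Additional: $45,050 × 15% = $6,757.50. Combined base = $232,000 + $6,757.50 = $238,757.50.
Offense committed while released on bail in another case (+30%): $238,757.50 × 1.3 = $310,384.75.
Offense was committed for financial gain (+15%): $310,384.75 × 1.15 = $356,942.46.
Strong family ties in the jurisdiction (−$23,750 flat): $356,942.46 − $23,750 = $333,192.46.
$333,192.46 is within the $925,000 maximum.
$333,192.46 is at or above the $9,500 minimum.
Rounded to the nearest dollar: $333,192.

$333,192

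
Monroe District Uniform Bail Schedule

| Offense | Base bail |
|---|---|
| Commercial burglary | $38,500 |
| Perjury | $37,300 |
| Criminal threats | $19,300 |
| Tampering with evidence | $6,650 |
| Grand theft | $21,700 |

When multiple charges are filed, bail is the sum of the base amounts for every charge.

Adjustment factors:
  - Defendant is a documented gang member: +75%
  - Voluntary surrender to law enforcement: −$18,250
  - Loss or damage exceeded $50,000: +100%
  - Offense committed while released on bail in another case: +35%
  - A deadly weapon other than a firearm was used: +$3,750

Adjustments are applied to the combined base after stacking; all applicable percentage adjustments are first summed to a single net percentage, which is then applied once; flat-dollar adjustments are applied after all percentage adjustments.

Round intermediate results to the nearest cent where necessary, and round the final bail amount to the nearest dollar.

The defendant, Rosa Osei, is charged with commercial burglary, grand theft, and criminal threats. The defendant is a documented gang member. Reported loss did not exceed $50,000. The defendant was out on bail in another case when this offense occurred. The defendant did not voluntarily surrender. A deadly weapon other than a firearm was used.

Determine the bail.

Base amounts from the schedule: commercial burglary $38,500; grand theft $21,700; criminal threats $19,300.
Stacking rule: sum of all bases. $38,500 + $21,700 + $19,300 = $79,500.
Net percentage adjustment: +75% +35% = +110%. $79,500 × 2.1 = $166,950.
A deadly weapon other than a firearm was used (+$3,750 flat): $166,950 + $3,750 = $170,700.

$170,700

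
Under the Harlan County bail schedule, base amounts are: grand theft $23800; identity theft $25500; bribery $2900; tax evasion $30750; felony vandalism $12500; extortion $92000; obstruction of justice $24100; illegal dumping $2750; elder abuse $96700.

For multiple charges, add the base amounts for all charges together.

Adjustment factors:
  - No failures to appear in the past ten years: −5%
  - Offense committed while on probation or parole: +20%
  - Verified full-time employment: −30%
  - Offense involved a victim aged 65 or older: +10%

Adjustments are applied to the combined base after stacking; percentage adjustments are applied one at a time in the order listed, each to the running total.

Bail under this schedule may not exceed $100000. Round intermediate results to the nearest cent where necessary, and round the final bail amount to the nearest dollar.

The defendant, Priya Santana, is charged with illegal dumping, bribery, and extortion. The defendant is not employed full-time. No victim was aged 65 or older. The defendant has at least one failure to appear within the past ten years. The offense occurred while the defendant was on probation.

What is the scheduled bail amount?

$100000

Base amounts from the schedule: illegal dumping $2750; bribery $2900; extortion $92000.
Stacking rule: sum of all bases. $2750 + $2900 + $92000 = $97650.
Offense committed while on probation or parole (+20%): $97650 × 1.2 = $117180.
Result $117180 exceeds the maximum of $100000; bail is capped at $100000.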